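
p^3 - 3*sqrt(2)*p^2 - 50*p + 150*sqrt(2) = (p - 5*sqrt(2))*(p - 3*sqrt(2))*(p + 5*sqrt(2))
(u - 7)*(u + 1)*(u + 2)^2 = u^4 - 2*u^3 - 27*u^2 - 52*u - 28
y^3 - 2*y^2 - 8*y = y*(y - 4)*(y + 2)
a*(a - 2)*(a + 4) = a^3 + 2*a^2 - 8*a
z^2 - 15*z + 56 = (z - 8)*(z - 7)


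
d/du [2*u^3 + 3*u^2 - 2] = 6*u*(u + 1)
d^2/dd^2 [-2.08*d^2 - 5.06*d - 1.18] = -4.16000000000000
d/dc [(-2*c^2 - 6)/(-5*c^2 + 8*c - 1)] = 8*(-2*c^2 - 7*c + 6)/(25*c^4 - 80*c^3 + 74*c^2 - 16*c + 1)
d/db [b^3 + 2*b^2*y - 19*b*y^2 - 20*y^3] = 3*b^2 + 4*b*y - 19*y^2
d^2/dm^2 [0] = 0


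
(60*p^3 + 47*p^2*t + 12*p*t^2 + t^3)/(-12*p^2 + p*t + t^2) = (-15*p^2 - 8*p*t - t^2)/(3*p - t)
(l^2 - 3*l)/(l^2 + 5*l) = (l - 3)/(l + 5)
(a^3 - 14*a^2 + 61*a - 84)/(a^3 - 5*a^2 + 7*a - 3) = (a^2 - 11*a + 28)/(a^2 - 2*a + 1)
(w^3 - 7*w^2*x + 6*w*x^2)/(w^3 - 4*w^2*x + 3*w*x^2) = (-w + 6*x)/(-w + 3*x)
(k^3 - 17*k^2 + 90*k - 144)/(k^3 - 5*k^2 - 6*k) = (k^2 - 11*k + 24)/(k*(k + 1))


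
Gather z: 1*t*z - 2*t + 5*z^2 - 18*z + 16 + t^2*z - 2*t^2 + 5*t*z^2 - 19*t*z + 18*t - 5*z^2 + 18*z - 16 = -2*t^2 + 5*t*z^2 + 16*t + z*(t^2 - 18*t)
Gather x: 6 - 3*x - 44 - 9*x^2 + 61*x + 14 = -9*x^2 + 58*x - 24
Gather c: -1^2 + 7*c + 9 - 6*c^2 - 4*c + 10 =-6*c^2 + 3*c + 18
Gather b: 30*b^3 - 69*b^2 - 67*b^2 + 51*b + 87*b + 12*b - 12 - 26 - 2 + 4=30*b^3 - 136*b^2 + 150*b - 36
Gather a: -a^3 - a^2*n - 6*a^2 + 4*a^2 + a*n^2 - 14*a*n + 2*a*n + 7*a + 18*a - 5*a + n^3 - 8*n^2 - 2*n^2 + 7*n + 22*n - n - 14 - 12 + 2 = -a^3 + a^2*(-n - 2) + a*(n^2 - 12*n + 20) + n^3 - 10*n^2 + 28*n - 24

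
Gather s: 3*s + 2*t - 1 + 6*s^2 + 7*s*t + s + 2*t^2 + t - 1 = 6*s^2 + s*(7*t + 4) + 2*t^2 + 3*t - 2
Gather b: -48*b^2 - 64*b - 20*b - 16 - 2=-48*b^2 - 84*b - 18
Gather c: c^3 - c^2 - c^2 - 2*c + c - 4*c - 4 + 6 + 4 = c^3 - 2*c^2 - 5*c + 6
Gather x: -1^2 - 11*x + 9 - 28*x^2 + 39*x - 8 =-28*x^2 + 28*x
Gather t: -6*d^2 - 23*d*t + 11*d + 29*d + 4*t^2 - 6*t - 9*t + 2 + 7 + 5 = -6*d^2 + 40*d + 4*t^2 + t*(-23*d - 15) + 14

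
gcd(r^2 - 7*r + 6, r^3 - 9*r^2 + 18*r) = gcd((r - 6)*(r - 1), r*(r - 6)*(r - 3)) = r - 6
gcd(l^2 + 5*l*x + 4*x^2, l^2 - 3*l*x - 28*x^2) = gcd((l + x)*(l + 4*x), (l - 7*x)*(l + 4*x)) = l + 4*x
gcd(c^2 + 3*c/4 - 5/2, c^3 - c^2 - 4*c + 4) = c + 2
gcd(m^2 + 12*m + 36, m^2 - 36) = m + 6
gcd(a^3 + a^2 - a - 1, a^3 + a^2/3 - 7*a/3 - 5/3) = a^2 + 2*a + 1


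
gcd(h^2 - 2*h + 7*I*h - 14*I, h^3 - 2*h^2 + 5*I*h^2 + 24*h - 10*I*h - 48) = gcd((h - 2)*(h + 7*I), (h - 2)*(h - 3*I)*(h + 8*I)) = h - 2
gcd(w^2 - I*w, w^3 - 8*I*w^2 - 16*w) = w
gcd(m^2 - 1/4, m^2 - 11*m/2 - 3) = m + 1/2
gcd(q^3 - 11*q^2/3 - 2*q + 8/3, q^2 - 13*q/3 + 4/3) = q - 4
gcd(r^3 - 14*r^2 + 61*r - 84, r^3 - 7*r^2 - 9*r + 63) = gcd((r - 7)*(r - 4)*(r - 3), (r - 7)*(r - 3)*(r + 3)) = r^2 - 10*r + 21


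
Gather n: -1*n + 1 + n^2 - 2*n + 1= n^2 - 3*n + 2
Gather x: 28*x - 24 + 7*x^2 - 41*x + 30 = 7*x^2 - 13*x + 6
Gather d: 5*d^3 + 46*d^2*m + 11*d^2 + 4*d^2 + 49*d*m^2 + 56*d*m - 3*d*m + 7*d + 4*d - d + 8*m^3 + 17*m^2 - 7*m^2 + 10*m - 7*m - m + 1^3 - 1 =5*d^3 + d^2*(46*m + 15) + d*(49*m^2 + 53*m + 10) + 8*m^3 + 10*m^2 + 2*m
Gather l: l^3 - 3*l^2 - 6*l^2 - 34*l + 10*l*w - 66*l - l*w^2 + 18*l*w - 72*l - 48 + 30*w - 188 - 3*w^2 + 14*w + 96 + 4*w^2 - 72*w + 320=l^3 - 9*l^2 + l*(-w^2 + 28*w - 172) + w^2 - 28*w + 180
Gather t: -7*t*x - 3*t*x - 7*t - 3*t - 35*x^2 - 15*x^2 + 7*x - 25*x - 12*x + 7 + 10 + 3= t*(-10*x - 10) - 50*x^2 - 30*x + 20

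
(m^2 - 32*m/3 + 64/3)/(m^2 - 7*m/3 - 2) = (-3*m^2 + 32*m - 64)/(-3*m^2 + 7*m + 6)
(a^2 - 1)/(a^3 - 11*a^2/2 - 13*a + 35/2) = 2*(a + 1)/(2*a^2 - 9*a - 35)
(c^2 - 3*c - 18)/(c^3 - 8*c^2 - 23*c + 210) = (c + 3)/(c^2 - 2*c - 35)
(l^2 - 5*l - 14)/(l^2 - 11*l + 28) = (l + 2)/(l - 4)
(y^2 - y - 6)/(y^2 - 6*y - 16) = (y - 3)/(y - 8)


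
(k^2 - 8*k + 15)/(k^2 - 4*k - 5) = (k - 3)/(k + 1)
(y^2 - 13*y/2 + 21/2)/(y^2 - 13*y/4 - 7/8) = 4*(y - 3)/(4*y + 1)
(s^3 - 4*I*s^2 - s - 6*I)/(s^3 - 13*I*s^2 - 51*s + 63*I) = (s^2 - I*s + 2)/(s^2 - 10*I*s - 21)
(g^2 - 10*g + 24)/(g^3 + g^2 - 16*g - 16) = (g - 6)/(g^2 + 5*g + 4)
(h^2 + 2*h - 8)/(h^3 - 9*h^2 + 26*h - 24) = (h + 4)/(h^2 - 7*h + 12)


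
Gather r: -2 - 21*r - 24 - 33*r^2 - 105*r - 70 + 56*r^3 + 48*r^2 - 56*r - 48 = 56*r^3 + 15*r^2 - 182*r - 144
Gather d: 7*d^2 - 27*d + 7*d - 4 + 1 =7*d^2 - 20*d - 3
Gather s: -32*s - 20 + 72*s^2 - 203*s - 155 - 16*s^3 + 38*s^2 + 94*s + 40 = -16*s^3 + 110*s^2 - 141*s - 135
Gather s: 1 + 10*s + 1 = 10*s + 2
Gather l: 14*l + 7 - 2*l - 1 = 12*l + 6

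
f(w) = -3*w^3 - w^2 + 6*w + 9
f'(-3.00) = -69.00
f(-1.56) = 8.60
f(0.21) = 10.19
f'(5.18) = -245.85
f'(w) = -9*w^2 - 2*w + 6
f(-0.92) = 4.97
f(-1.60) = 9.13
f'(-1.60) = -13.84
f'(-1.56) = -12.78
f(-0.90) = 4.98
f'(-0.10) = 6.11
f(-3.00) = 63.00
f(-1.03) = 5.04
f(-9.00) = 2061.00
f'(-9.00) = -705.00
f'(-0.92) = 0.22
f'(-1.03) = -1.49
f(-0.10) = 8.39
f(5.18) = -403.73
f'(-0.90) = 0.51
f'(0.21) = 5.18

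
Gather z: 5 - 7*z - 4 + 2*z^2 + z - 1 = 2*z^2 - 6*z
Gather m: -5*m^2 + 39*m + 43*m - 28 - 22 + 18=-5*m^2 + 82*m - 32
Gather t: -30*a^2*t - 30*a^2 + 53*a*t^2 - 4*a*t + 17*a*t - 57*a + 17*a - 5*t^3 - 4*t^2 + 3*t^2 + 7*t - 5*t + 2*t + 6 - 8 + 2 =-30*a^2 - 40*a - 5*t^3 + t^2*(53*a - 1) + t*(-30*a^2 + 13*a + 4)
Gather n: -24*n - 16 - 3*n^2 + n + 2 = -3*n^2 - 23*n - 14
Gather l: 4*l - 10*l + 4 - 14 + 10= -6*l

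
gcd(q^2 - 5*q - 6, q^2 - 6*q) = q - 6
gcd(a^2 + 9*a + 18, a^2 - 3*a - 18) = a + 3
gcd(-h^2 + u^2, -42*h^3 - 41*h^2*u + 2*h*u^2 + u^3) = h + u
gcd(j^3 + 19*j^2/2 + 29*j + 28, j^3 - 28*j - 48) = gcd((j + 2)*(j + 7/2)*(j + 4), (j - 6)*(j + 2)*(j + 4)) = j^2 + 6*j + 8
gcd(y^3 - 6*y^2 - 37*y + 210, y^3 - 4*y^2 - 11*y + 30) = y - 5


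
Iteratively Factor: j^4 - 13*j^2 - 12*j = (j - 4)*(j^3 + 4*j^2 + 3*j) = (j - 4)*(j + 3)*(j^2 + j) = (j - 4)*(j + 1)*(j + 3)*(j)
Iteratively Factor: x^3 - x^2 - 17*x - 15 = (x + 3)*(x^2 - 4*x - 5) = (x - 5)*(x + 3)*(x + 1)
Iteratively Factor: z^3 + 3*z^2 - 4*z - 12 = (z + 2)*(z^2 + z - 6) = (z + 2)*(z + 3)*(z - 2)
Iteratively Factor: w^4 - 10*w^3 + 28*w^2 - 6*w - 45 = (w + 1)*(w^3 - 11*w^2 + 39*w - 45) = (w - 5)*(w + 1)*(w^2 - 6*w + 9) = (w - 5)*(w - 3)*(w + 1)*(w - 3)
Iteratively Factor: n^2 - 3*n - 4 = (n - 4)*(n + 1)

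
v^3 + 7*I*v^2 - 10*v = v*(v + 2*I)*(v + 5*I)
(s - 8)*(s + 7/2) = s^2 - 9*s/2 - 28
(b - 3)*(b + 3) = b^2 - 9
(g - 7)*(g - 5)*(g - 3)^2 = g^4 - 18*g^3 + 116*g^2 - 318*g + 315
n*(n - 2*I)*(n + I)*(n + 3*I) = n^4 + 2*I*n^3 + 5*n^2 + 6*I*n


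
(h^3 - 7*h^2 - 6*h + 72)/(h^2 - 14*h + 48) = (h^2 - h - 12)/(h - 8)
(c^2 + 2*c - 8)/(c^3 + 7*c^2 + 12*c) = (c - 2)/(c*(c + 3))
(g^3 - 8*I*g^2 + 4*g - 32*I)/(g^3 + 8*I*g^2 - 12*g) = (g^2 - 10*I*g - 16)/(g*(g + 6*I))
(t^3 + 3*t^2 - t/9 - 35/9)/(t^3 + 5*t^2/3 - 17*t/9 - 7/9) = (3*t + 5)/(3*t + 1)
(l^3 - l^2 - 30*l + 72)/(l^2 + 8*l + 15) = (l^3 - l^2 - 30*l + 72)/(l^2 + 8*l + 15)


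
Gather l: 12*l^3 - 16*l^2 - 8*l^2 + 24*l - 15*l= 12*l^3 - 24*l^2 + 9*l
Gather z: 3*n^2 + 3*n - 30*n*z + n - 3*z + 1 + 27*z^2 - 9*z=3*n^2 + 4*n + 27*z^2 + z*(-30*n - 12) + 1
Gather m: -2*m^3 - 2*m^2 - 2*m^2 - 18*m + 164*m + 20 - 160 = -2*m^3 - 4*m^2 + 146*m - 140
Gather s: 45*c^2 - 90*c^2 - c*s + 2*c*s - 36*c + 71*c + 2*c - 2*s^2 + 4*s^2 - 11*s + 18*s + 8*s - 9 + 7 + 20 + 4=-45*c^2 + 37*c + 2*s^2 + s*(c + 15) + 22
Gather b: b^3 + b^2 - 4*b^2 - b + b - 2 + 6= b^3 - 3*b^2 + 4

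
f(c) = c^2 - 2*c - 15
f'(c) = 2*c - 2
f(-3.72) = 6.28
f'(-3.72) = -9.44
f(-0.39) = -14.07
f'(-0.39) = -2.78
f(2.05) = -14.90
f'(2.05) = 2.10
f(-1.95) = -7.30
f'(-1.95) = -5.90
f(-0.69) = -13.14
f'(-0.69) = -3.38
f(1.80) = -15.36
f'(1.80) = 1.60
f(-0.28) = -14.36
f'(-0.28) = -2.56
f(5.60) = 5.16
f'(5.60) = 9.20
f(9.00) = 48.00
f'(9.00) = 16.00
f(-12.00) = 153.00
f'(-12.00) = -26.00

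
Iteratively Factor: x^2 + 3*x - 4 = (x - 1)*(x + 4)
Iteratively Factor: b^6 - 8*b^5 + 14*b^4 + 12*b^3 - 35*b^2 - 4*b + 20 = (b + 1)*(b^5 - 9*b^4 + 23*b^3 - 11*b^2 - 24*b + 20) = (b - 2)*(b + 1)*(b^4 - 7*b^3 + 9*b^2 + 7*b - 10) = (b - 2)^2*(b + 1)*(b^3 - 5*b^2 - b + 5) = (b - 2)^2*(b + 1)^2*(b^2 - 6*b + 5) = (b - 2)^2*(b - 1)*(b + 1)^2*(b - 5)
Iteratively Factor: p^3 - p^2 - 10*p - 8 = (p + 2)*(p^2 - 3*p - 4) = (p - 4)*(p + 2)*(p + 1)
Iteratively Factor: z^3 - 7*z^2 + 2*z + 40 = (z - 4)*(z^2 - 3*z - 10) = (z - 4)*(z + 2)*(z - 5)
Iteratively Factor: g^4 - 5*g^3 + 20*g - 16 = (g - 2)*(g^3 - 3*g^2 - 6*g + 8) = (g - 2)*(g + 2)*(g^2 - 5*g + 4) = (g - 4)*(g - 2)*(g + 2)*(g - 1)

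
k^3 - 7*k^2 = k^2*(k - 7)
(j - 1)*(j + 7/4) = j^2 + 3*j/4 - 7/4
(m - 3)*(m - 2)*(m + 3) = m^3 - 2*m^2 - 9*m + 18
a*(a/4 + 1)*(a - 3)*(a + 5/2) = a^4/4 + 7*a^3/8 - 19*a^2/8 - 15*a/2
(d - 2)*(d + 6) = d^2 + 4*d - 12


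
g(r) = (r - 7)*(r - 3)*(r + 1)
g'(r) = (r - 7)*(r - 3) + (r - 7)*(r + 1) + (r - 3)*(r + 1)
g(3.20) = -3.19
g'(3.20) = -15.88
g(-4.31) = -273.66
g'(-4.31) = 144.31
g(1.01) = 23.96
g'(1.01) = -4.12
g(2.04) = 14.48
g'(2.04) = -13.24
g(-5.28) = -435.18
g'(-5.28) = 189.68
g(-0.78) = 6.47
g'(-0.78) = 26.87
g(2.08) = 13.94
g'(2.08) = -13.46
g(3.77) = -11.86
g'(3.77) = -14.22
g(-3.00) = -120.00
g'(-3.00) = 92.00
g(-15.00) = -5544.00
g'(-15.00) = 956.00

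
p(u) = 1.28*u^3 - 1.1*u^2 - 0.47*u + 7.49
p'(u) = 3.84*u^2 - 2.2*u - 0.47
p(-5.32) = -213.87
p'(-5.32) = 119.92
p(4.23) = 82.70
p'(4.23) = 58.93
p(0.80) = 7.07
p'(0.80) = 0.23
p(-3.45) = -56.54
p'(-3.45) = 52.83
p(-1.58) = 0.44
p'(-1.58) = 12.59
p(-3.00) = -35.56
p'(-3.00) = 40.69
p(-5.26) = -206.75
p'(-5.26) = 117.35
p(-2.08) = -7.81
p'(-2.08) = 20.72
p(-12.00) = -2357.11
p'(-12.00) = 578.89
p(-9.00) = -1010.50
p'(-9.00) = 330.37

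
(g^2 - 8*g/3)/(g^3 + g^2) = (g - 8/3)/(g*(g + 1))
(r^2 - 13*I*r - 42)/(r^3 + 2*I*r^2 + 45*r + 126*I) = (r - 6*I)/(r^2 + 9*I*r - 18)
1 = 1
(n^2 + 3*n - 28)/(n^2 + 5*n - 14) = (n - 4)/(n - 2)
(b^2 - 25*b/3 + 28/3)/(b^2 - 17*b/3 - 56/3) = (-3*b^2 + 25*b - 28)/(-3*b^2 + 17*b + 56)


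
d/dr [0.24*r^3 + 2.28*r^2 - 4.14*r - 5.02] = 0.72*r^2 + 4.56*r - 4.14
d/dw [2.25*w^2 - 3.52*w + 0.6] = 4.5*w - 3.52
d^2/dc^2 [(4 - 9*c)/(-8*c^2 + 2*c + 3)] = 4*((25 - 108*c)*(-8*c^2 + 2*c + 3) - 2*(8*c - 1)^2*(9*c - 4))/(-8*c^2 + 2*c + 3)^3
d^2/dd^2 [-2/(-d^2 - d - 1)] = 4*(-d^2 - d + (2*d + 1)^2 - 1)/(d^2 + d + 1)^3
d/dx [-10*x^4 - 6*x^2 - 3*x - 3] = -40*x^3 - 12*x - 3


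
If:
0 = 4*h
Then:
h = 0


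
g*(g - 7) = g^2 - 7*g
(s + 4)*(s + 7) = s^2 + 11*s + 28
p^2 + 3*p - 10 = (p - 2)*(p + 5)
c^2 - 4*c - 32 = (c - 8)*(c + 4)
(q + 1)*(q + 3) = q^2 + 4*q + 3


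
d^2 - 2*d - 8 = (d - 4)*(d + 2)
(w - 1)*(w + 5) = w^2 + 4*w - 5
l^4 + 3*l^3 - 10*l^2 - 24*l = l*(l - 3)*(l + 2)*(l + 4)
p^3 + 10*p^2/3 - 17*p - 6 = (p - 3)*(p + 1/3)*(p + 6)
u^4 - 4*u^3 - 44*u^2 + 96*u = u*(u - 8)*(u - 2)*(u + 6)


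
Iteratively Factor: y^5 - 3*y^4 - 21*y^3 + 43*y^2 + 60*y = (y + 4)*(y^4 - 7*y^3 + 7*y^2 + 15*y) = (y - 5)*(y + 4)*(y^3 - 2*y^2 - 3*y) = (y - 5)*(y - 3)*(y + 4)*(y^2 + y) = (y - 5)*(y - 3)*(y + 1)*(y + 4)*(y)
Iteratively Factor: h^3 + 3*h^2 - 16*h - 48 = (h + 3)*(h^2 - 16) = (h - 4)*(h + 3)*(h + 4)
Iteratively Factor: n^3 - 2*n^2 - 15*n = (n - 5)*(n^2 + 3*n) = (n - 5)*(n + 3)*(n)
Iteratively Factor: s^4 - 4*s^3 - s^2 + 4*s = (s - 4)*(s^3 - s) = (s - 4)*(s + 1)*(s^2 - s) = s*(s - 4)*(s + 1)*(s - 1)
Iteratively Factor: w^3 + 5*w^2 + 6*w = (w + 3)*(w^2 + 2*w) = (w + 2)*(w + 3)*(w)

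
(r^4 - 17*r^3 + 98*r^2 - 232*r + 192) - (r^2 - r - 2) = r^4 - 17*r^3 + 97*r^2 - 231*r + 194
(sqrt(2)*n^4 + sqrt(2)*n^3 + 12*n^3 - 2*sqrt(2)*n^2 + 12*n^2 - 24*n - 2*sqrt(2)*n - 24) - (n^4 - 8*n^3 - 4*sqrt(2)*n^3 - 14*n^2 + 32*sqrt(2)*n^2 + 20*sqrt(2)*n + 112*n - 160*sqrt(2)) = -n^4 + sqrt(2)*n^4 + 5*sqrt(2)*n^3 + 20*n^3 - 34*sqrt(2)*n^2 + 26*n^2 - 136*n - 22*sqrt(2)*n - 24 + 160*sqrt(2)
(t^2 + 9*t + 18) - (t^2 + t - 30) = 8*t + 48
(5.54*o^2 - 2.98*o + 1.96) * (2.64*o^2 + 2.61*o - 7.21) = 14.6256*o^4 + 6.5922*o^3 - 42.5468*o^2 + 26.6014*o - 14.1316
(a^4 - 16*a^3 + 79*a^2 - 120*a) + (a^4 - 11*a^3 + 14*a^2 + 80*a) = 2*a^4 - 27*a^3 + 93*a^2 - 40*a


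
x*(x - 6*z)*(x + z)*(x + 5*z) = x^4 - 31*x^2*z^2 - 30*x*z^3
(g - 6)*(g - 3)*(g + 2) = g^3 - 7*g^2 + 36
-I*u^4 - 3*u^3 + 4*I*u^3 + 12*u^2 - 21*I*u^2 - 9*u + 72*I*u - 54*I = (u - 3)*(u - 6*I)*(u + 3*I)*(-I*u + I)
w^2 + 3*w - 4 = (w - 1)*(w + 4)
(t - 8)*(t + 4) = t^2 - 4*t - 32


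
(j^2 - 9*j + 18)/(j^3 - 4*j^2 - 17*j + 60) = (j - 6)/(j^2 - j - 20)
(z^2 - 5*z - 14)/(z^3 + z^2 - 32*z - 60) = (z - 7)/(z^2 - z - 30)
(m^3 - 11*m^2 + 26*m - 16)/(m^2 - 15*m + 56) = (m^2 - 3*m + 2)/(m - 7)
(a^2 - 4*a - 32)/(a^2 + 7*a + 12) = (a - 8)/(a + 3)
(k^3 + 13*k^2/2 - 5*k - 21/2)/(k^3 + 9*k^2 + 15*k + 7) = (k - 3/2)/(k + 1)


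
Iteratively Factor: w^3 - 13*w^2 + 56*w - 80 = (w - 4)*(w^2 - 9*w + 20) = (w - 4)^2*(w - 5)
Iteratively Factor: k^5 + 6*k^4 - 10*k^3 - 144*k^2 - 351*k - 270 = (k + 3)*(k^4 + 3*k^3 - 19*k^2 - 87*k - 90) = (k + 3)^2*(k^3 - 19*k - 30) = (k + 3)^3*(k^2 - 3*k - 10) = (k - 5)*(k + 3)^3*(k + 2)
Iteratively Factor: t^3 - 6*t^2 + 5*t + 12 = (t - 4)*(t^2 - 2*t - 3) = (t - 4)*(t + 1)*(t - 3)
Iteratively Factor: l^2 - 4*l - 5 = (l - 5)*(l + 1)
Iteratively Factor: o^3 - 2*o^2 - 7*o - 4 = (o - 4)*(o^2 + 2*o + 1) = (o - 4)*(o + 1)*(o + 1)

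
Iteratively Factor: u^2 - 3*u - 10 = (u - 5)*(u + 2)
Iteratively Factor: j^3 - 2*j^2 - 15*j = (j)*(j^2 - 2*j - 15) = j*(j - 5)*(j + 3)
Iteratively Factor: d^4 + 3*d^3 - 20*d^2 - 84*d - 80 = (d - 5)*(d^3 + 8*d^2 + 20*d + 16) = (d - 5)*(d + 2)*(d^2 + 6*d + 8) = (d - 5)*(d + 2)^2*(d + 4)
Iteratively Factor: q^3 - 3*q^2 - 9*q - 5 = (q + 1)*(q^2 - 4*q - 5) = (q + 1)^2*(q - 5)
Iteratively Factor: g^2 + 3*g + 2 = (g + 1)*(g + 2)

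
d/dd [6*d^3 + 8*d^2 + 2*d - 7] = 18*d^2 + 16*d + 2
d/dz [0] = 0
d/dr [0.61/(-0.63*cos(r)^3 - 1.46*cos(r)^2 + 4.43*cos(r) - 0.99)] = (-1.1529*cos(r)^2 - 1.7812*cos(r) + 2.7023)*sin(r)/(0.63*cos(r)^3 + 1.46*cos(r)^2 - 4.43*cos(r) + 0.99)^2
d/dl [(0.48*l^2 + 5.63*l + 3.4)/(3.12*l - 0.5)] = (1.4976*l^2 - 0.48*l - 13.423)/(9.7344*l^2 - 3.12*l + 0.25)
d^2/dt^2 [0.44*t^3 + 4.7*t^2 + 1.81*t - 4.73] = 2.64*t + 9.4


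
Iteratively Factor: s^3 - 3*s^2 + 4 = (s - 2)*(s^2 - s - 2) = (s - 2)*(s + 1)*(s - 2)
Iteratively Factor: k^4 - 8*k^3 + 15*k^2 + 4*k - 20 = (k - 2)*(k^3 - 6*k^2 + 3*k + 10) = (k - 2)*(k + 1)*(k^2 - 7*k + 10) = (k - 2)^2*(k + 1)*(k - 5)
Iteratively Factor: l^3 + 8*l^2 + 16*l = (l + 4)*(l^2 + 4*l) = l*(l + 4)*(l + 4)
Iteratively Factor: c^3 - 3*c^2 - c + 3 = (c + 1)*(c^2 - 4*c + 3) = (c - 3)*(c + 1)*(c - 1)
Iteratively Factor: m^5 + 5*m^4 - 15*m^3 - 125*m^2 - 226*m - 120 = (m + 3)*(m^4 + 2*m^3 - 21*m^2 - 62*m - 40) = (m + 2)*(m + 3)*(m^3 - 21*m - 20) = (m + 2)*(m + 3)*(m + 4)*(m^2 - 4*m - 5) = (m - 5)*(m + 2)*(m + 3)*(m + 4)*(m + 1)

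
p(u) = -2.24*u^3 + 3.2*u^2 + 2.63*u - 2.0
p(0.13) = -1.61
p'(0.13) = 3.35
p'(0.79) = 3.49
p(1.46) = 1.69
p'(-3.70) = -113.05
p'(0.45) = 4.15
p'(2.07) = -12.92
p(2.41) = -8.43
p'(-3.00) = -77.05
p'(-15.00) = -1605.37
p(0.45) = -0.37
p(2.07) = -2.71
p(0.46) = -0.33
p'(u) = -6.72*u^2 + 6.4*u + 2.63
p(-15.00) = 8238.55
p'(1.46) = -2.35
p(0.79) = 0.97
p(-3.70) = 145.54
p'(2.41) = -20.98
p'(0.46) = 4.15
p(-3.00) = 79.39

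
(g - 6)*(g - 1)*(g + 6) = g^3 - g^2 - 36*g + 36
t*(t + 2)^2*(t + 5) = t^4 + 9*t^3 + 24*t^2 + 20*t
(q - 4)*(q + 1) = q^2 - 3*q - 4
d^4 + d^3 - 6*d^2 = d^2*(d - 2)*(d + 3)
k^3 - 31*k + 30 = (k - 5)*(k - 1)*(k + 6)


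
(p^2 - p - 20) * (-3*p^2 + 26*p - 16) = -3*p^4 + 29*p^3 + 18*p^2 - 504*p + 320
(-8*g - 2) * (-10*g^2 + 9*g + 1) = 80*g^3 - 52*g^2 - 26*g - 2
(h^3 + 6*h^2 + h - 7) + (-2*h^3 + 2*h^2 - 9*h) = -h^3 + 8*h^2 - 8*h - 7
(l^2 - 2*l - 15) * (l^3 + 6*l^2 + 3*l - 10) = l^5 + 4*l^4 - 24*l^3 - 106*l^2 - 25*l + 150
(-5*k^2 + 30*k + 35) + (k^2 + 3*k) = -4*k^2 + 33*k + 35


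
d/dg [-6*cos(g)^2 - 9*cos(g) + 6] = 3*(4*cos(g) + 3)*sin(g)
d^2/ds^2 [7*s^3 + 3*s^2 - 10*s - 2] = 42*s + 6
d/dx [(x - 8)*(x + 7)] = 2*x - 1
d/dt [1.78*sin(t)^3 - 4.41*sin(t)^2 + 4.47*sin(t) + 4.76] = (5.34*sin(t)^2 - 8.82*sin(t) + 4.47)*cos(t)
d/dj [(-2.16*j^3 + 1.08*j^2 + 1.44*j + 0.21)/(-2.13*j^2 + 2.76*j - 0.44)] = (4.6008*j^4 - 11.9232*j^3 + 8.8992*j^2 - 0.0558000000000001*j - 1.2132)/(4.5369*j^4 - 11.7576*j^3 + 9.492*j^2 - 2.4288*j + 0.1936)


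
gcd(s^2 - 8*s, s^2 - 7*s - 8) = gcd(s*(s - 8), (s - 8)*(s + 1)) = s - 8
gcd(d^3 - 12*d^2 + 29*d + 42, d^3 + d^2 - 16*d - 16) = d + 1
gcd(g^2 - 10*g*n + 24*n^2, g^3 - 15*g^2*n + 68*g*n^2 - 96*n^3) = g - 4*n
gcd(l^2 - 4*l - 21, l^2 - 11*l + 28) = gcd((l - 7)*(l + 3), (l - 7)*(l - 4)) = l - 7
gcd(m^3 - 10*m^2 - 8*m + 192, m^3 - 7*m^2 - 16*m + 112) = m + 4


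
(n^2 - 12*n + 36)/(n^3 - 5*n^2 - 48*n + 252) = 1/(n + 7)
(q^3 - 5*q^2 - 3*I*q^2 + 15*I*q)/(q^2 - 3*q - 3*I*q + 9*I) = q*(q - 5)/(q - 3)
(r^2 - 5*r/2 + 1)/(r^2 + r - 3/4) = 2*(r - 2)/(2*r + 3)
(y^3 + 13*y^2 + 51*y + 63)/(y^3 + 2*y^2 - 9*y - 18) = (y^2 + 10*y + 21)/(y^2 - y - 6)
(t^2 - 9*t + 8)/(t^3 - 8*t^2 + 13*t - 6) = (t - 8)/(t^2 - 7*t + 6)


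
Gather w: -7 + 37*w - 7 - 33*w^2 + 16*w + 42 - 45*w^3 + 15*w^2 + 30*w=-45*w^3 - 18*w^2 + 83*w + 28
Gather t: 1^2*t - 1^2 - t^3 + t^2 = -t^3 + t^2 + t - 1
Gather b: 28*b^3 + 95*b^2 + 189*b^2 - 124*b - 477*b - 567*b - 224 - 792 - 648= 28*b^3 + 284*b^2 - 1168*b - 1664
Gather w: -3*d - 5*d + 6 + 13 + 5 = 24 - 8*d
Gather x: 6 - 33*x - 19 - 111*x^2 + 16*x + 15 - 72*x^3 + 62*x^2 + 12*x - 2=-72*x^3 - 49*x^2 - 5*x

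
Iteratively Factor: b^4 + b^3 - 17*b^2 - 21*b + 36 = (b + 3)*(b^3 - 2*b^2 - 11*b + 12) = (b + 3)^2*(b^2 - 5*b + 4) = (b - 1)*(b + 3)^2*(b - 4)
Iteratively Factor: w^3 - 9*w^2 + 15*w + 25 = (w + 1)*(w^2 - 10*w + 25) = (w - 5)*(w + 1)*(w - 5)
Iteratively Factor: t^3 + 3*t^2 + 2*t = (t + 2)*(t^2 + t) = (t + 1)*(t + 2)*(t)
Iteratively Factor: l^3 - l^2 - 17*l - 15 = (l + 1)*(l^2 - 2*l - 15) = (l + 1)*(l + 3)*(l - 5)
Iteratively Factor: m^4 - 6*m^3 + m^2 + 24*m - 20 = (m - 5)*(m^3 - m^2 - 4*m + 4) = (m - 5)*(m - 1)*(m^2 - 4) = (m - 5)*(m - 2)*(m - 1)*(m + 2)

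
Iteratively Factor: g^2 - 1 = (g - 1)*(g + 1)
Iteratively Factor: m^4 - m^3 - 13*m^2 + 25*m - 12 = (m + 4)*(m^3 - 5*m^2 + 7*m - 3) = (m - 1)*(m + 4)*(m^2 - 4*m + 3) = (m - 3)*(m - 1)*(m + 4)*(m - 1)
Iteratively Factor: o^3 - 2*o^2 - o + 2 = (o + 1)*(o^2 - 3*o + 2) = (o - 1)*(o + 1)*(o - 2)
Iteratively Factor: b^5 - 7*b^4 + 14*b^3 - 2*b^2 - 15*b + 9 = (b - 3)*(b^4 - 4*b^3 + 2*b^2 + 4*b - 3) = (b - 3)^2*(b^3 - b^2 - b + 1) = (b - 3)^2*(b + 1)*(b^2 - 2*b + 1) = (b - 3)^2*(b - 1)*(b + 1)*(b - 1)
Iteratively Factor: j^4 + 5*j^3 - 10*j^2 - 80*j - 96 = (j + 2)*(j^3 + 3*j^2 - 16*j - 48) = (j - 4)*(j + 2)*(j^2 + 7*j + 12) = (j - 4)*(j + 2)*(j + 4)*(j + 3)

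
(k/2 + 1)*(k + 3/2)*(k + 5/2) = k^3/2 + 3*k^2 + 47*k/8 + 15/4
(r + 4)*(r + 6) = r^2 + 10*r + 24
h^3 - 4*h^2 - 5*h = h*(h - 5)*(h + 1)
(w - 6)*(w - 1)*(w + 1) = w^3 - 6*w^2 - w + 6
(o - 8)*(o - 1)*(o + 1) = o^3 - 8*o^2 - o + 8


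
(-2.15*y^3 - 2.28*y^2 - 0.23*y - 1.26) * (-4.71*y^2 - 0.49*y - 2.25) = 10.1265*y^5 + 11.7923*y^4 + 7.038*y^3 + 11.1773*y^2 + 1.1349*y + 2.835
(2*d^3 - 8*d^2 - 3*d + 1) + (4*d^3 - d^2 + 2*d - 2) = 6*d^3 - 9*d^2 - d - 1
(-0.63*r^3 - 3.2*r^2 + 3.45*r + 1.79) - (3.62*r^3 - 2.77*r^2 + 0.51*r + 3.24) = -4.25*r^3 - 0.43*r^2 + 2.94*r - 1.45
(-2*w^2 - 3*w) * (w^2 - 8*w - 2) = -2*w^4 + 13*w^3 + 28*w^2 + 6*w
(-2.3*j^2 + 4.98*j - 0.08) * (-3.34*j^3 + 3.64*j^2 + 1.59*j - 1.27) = 7.682*j^5 - 25.0052*j^4 + 14.7374*j^3 + 10.548*j^2 - 6.4518*j + 0.1016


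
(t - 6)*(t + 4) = t^2 - 2*t - 24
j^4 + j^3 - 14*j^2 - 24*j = j*(j - 4)*(j + 2)*(j + 3)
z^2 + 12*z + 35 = (z + 5)*(z + 7)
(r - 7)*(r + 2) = r^2 - 5*r - 14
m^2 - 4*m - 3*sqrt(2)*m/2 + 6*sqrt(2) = (m - 4)*(m - 3*sqrt(2)/2)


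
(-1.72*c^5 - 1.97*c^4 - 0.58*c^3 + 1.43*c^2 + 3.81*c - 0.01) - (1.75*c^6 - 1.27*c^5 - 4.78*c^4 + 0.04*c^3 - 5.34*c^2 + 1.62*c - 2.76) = -1.75*c^6 - 0.45*c^5 + 2.81*c^4 - 0.62*c^3 + 6.77*c^2 + 2.19*c + 2.75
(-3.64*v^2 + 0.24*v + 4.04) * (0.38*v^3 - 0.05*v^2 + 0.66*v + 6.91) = -1.3832*v^5 + 0.2732*v^4 - 0.8792*v^3 - 25.196*v^2 + 4.3248*v + 27.9164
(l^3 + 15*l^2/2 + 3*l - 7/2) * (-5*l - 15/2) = -5*l^4 - 45*l^3 - 285*l^2/4 - 5*l + 105/4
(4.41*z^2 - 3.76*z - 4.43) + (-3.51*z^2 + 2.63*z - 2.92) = 0.9*z^2 - 1.13*z - 7.35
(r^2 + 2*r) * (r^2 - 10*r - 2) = r^4 - 8*r^3 - 22*r^2 - 4*r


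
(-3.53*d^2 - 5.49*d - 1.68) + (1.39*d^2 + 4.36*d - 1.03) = -2.14*d^2 - 1.13*d - 2.71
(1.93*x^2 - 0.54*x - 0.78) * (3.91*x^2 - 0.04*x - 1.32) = 7.5463*x^4 - 2.1886*x^3 - 5.5758*x^2 + 0.744*x + 1.0296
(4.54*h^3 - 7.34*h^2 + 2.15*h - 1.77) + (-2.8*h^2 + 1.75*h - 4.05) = 4.54*h^3 - 10.14*h^2 + 3.9*h - 5.82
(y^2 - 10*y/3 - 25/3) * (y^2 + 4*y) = y^4 + 2*y^3/3 - 65*y^2/3 - 100*y/3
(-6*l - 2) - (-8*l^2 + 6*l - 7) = 8*l^2 - 12*l + 5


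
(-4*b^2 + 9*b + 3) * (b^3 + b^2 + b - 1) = -4*b^5 + 5*b^4 + 8*b^3 + 16*b^2 - 6*b - 3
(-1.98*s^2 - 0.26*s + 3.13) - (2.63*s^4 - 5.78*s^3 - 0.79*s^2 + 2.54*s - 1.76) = -2.63*s^4 + 5.78*s^3 - 1.19*s^2 - 2.8*s + 4.89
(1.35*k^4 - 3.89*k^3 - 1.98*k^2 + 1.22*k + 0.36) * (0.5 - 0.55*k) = -0.7425*k^5 + 2.8145*k^4 - 0.856*k^3 - 1.661*k^2 + 0.412*k + 0.18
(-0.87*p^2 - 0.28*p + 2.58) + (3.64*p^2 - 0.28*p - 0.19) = 2.77*p^2 - 0.56*p + 2.39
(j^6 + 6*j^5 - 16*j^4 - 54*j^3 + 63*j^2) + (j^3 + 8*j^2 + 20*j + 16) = j^6 + 6*j^5 - 16*j^4 - 53*j^3 + 71*j^2 + 20*j + 16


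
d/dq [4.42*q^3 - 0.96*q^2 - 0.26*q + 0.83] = 13.26*q^2 - 1.92*q - 0.26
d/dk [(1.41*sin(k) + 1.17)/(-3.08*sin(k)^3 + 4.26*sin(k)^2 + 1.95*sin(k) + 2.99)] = (8.6856*sin(k)^3 + 4.8042*sin(k)^2 - 9.9684*sin(k) + 1.9344)*cos(k)/(9.4864*sin(k)^6 - 26.2416*sin(k)^5 + 6.1356*sin(k)^4 - 1.8044*sin(k)^3 + 29.2773*sin(k)^2 + 11.661*sin(k) + 8.9401)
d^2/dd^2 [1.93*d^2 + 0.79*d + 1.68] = 3.86000000000000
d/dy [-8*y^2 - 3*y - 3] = -16*y - 3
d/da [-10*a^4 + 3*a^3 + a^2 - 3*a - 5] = -40*a^3 + 9*a^2 + 2*a - 3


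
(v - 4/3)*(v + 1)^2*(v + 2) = v^4 + 8*v^3/3 - v^2/3 - 14*v/3 - 8/3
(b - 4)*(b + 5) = b^2 + b - 20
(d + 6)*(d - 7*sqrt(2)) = d^2 - 7*sqrt(2)*d + 6*d - 42*sqrt(2)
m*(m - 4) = m^2 - 4*m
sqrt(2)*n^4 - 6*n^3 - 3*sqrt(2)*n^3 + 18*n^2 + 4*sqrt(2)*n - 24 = (n - 2)^2*(n - 3*sqrt(2))*(sqrt(2)*n + sqrt(2))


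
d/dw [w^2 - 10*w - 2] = 2*w - 10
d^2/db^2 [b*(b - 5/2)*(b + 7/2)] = 6*b + 2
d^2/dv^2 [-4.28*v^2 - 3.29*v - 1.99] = -8.56000000000000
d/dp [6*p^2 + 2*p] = 12*p + 2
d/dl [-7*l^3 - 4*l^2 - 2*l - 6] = -21*l^2 - 8*l - 2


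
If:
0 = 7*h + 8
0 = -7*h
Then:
No Solution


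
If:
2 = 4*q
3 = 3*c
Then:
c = 1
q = 1/2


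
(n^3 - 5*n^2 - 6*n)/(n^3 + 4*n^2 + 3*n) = (n - 6)/(n + 3)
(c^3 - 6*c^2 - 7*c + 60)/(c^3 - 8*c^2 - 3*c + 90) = (c - 4)/(c - 6)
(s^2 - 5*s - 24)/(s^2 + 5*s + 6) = (s - 8)/(s + 2)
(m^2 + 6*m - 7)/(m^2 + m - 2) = (m + 7)/(m + 2)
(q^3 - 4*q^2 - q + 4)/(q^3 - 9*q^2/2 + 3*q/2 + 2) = 2*(q + 1)/(2*q + 1)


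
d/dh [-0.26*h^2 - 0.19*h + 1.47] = -0.52*h - 0.19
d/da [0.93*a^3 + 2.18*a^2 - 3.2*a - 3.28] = 2.79*a^2 + 4.36*a - 3.2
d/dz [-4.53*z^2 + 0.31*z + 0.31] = 0.31 - 9.06*z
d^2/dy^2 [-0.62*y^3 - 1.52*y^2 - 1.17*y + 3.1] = -3.72*y - 3.04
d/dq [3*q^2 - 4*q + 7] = 6*q - 4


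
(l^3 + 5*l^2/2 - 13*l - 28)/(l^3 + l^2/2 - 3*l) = (2*l^2 + l - 28)/(l*(2*l - 3))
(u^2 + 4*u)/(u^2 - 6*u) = (u + 4)/(u - 6)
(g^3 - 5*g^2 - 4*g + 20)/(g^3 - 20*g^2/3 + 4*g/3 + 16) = 3*(g^2 - 3*g - 10)/(3*g^2 - 14*g - 24)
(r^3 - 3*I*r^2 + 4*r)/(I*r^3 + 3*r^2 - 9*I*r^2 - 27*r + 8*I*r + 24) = r*(r^2 - 3*I*r + 4)/(I*r^3 + 3*r^2 - 9*I*r^2 - 27*r + 8*I*r + 24)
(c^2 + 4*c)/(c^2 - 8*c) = (c + 4)/(c - 8)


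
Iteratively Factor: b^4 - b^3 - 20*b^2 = (b)*(b^3 - b^2 - 20*b) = b*(b - 5)*(b^2 + 4*b) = b*(b - 5)*(b + 4)*(b)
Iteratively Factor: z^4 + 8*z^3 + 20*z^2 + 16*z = (z + 2)*(z^3 + 6*z^2 + 8*z) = (z + 2)*(z + 4)*(z^2 + 2*z) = z*(z + 2)*(z + 4)*(z + 2)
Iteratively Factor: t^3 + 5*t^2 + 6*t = (t)*(t^2 + 5*t + 6) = t*(t + 3)*(t + 2)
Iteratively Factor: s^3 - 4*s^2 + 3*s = (s)*(s^2 - 4*s + 3) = s*(s - 3)*(s - 1)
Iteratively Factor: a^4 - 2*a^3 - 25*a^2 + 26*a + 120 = (a - 5)*(a^3 + 3*a^2 - 10*a - 24) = (a - 5)*(a + 2)*(a^2 + a - 12) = (a - 5)*(a - 3)*(a + 2)*(a + 4)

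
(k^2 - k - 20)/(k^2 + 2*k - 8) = (k - 5)/(k - 2)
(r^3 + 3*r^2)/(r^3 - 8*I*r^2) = (r + 3)/(r - 8*I)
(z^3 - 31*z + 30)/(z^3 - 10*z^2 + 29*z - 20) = (z + 6)/(z - 4)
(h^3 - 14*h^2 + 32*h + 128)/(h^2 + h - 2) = (h^2 - 16*h + 64)/(h - 1)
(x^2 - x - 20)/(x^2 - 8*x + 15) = (x + 4)/(x - 3)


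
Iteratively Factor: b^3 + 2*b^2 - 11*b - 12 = (b - 3)*(b^2 + 5*b + 4) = (b - 3)*(b + 4)*(b + 1)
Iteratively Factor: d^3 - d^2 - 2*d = (d)*(d^2 - d - 2) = d*(d + 1)*(d - 2)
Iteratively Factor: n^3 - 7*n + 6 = (n - 1)*(n^2 + n - 6) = (n - 2)*(n - 1)*(n + 3)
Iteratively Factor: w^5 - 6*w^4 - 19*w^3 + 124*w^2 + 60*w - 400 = (w - 5)*(w^4 - w^3 - 24*w^2 + 4*w + 80) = (w - 5)*(w - 2)*(w^3 + w^2 - 22*w - 40) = (w - 5)*(w - 2)*(w + 4)*(w^2 - 3*w - 10) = (w - 5)^2*(w - 2)*(w + 4)*(w + 2)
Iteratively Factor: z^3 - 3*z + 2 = (z + 2)*(z^2 - 2*z + 1) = (z - 1)*(z + 2)*(z - 1)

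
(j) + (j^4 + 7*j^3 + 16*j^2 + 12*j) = j^4 + 7*j^3 + 16*j^2 + 13*j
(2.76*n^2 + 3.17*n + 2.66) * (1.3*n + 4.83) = 3.588*n^3 + 17.4518*n^2 + 18.7691*n + 12.8478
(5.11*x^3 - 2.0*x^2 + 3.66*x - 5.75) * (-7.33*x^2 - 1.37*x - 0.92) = -37.4563*x^5 + 7.6593*x^4 - 28.789*x^3 + 38.9733*x^2 + 4.5103*x + 5.29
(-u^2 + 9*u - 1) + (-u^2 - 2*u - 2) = -2*u^2 + 7*u - 3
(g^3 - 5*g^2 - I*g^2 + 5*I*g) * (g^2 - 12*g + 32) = g^5 - 17*g^4 - I*g^4 + 92*g^3 + 17*I*g^3 - 160*g^2 - 92*I*g^2 + 160*I*g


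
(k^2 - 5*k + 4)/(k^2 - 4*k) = (k - 1)/k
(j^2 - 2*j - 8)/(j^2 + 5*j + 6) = (j - 4)/(j + 3)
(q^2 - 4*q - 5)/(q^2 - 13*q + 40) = (q + 1)/(q - 8)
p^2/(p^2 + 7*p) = p/(p + 7)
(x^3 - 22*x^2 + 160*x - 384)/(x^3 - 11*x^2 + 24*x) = (x^2 - 14*x + 48)/(x*(x - 3))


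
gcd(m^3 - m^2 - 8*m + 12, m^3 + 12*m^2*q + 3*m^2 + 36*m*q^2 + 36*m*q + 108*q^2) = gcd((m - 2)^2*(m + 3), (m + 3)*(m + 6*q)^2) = m + 3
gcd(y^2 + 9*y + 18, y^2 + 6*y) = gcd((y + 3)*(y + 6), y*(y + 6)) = y + 6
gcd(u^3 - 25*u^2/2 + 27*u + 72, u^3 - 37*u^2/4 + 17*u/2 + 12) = u - 8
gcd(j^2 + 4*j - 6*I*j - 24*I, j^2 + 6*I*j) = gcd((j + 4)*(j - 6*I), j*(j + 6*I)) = 1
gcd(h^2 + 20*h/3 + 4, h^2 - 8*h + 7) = 1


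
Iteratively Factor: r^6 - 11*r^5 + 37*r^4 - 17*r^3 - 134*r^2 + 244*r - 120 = (r - 2)*(r^5 - 9*r^4 + 19*r^3 + 21*r^2 - 92*r + 60) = (r - 2)*(r + 2)*(r^4 - 11*r^3 + 41*r^2 - 61*r + 30) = (r - 5)*(r - 2)*(r + 2)*(r^3 - 6*r^2 + 11*r - 6) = (r - 5)*(r - 2)*(r - 1)*(r + 2)*(r^2 - 5*r + 6) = (r - 5)*(r - 2)^2*(r - 1)*(r + 2)*(r - 3)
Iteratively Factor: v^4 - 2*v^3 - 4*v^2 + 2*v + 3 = (v + 1)*(v^3 - 3*v^2 - v + 3) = (v + 1)^2*(v^2 - 4*v + 3) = (v - 1)*(v + 1)^2*(v - 3)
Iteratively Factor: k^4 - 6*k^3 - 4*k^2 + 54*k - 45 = (k - 3)*(k^3 - 3*k^2 - 13*k + 15) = (k - 5)*(k - 3)*(k^2 + 2*k - 3) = (k - 5)*(k - 3)*(k - 1)*(k + 3)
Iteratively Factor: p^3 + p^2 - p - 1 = (p + 1)*(p^2 - 1) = (p + 1)^2*(p - 1)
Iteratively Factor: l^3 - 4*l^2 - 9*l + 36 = (l - 4)*(l^2 - 9) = (l - 4)*(l + 3)*(l - 3)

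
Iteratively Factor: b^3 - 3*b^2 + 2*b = (b - 1)*(b^2 - 2*b) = b*(b - 1)*(b - 2)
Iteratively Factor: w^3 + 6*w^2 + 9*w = (w + 3)*(w^2 + 3*w) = w*(w + 3)*(w + 3)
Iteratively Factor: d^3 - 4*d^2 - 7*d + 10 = (d - 5)*(d^2 + d - 2) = (d - 5)*(d - 1)*(d + 2)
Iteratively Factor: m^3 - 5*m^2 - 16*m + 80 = (m - 5)*(m^2 - 16) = (m - 5)*(m - 4)*(m + 4)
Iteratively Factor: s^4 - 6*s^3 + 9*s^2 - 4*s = (s - 1)*(s^3 - 5*s^2 + 4*s) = s*(s - 1)*(s^2 - 5*s + 4) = s*(s - 4)*(s - 1)*(s - 1)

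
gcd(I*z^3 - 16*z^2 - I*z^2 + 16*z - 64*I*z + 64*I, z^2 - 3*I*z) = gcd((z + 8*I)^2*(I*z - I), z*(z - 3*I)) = 1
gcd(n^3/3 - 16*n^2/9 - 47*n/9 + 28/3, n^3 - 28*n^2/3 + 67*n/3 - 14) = 1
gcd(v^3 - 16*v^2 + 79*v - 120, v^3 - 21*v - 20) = v - 5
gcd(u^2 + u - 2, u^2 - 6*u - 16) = u + 2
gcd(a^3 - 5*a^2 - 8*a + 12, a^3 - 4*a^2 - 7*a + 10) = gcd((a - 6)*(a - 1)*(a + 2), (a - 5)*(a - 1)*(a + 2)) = a^2 + a - 2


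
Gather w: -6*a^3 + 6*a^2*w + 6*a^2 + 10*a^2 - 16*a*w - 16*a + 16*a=-6*a^3 + 16*a^2 + w*(6*a^2 - 16*a)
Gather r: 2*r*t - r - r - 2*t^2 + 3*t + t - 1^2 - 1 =r*(2*t - 2) - 2*t^2 + 4*t - 2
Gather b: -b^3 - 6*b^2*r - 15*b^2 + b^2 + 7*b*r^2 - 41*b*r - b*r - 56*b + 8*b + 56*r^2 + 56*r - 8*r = -b^3 + b^2*(-6*r - 14) + b*(7*r^2 - 42*r - 48) + 56*r^2 + 48*r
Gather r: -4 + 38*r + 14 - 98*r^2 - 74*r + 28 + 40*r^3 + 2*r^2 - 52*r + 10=40*r^3 - 96*r^2 - 88*r + 48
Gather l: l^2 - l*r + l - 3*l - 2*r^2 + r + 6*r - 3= l^2 + l*(-r - 2) - 2*r^2 + 7*r - 3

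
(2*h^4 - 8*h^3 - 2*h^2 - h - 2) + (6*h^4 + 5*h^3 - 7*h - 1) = 8*h^4 - 3*h^3 - 2*h^2 - 8*h - 3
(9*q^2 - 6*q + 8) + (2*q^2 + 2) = 11*q^2 - 6*q + 10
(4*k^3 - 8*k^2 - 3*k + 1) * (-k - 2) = -4*k^4 + 19*k^2 + 5*k - 2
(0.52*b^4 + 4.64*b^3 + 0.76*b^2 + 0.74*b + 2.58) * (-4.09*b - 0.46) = -2.1268*b^5 - 19.2168*b^4 - 5.2428*b^3 - 3.3762*b^2 - 10.8926*b - 1.1868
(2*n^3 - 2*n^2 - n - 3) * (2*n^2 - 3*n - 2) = 4*n^5 - 10*n^4 + n^2 + 11*n + 6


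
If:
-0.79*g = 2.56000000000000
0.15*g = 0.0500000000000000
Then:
No Solution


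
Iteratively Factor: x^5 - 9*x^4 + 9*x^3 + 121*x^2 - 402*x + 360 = (x - 3)*(x^4 - 6*x^3 - 9*x^2 + 94*x - 120) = (x - 3)*(x - 2)*(x^3 - 4*x^2 - 17*x + 60) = (x - 5)*(x - 3)*(x - 2)*(x^2 + x - 12) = (x - 5)*(x - 3)^2*(x - 2)*(x + 4)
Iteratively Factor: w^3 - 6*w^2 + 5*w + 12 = (w - 4)*(w^2 - 2*w - 3) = (w - 4)*(w - 3)*(w + 1)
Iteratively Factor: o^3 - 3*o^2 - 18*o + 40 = (o - 5)*(o^2 + 2*o - 8) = (o - 5)*(o - 2)*(o + 4)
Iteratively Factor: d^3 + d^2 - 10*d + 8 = (d + 4)*(d^2 - 3*d + 2) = (d - 1)*(d + 4)*(d - 2)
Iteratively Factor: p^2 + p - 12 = (p + 4)*(p - 3)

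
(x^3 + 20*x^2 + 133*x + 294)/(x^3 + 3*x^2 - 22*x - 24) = (x^2 + 14*x + 49)/(x^2 - 3*x - 4)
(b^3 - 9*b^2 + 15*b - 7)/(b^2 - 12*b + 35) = (b^2 - 2*b + 1)/(b - 5)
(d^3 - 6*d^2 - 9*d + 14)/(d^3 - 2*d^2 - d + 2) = (d^2 - 5*d - 14)/(d^2 - d - 2)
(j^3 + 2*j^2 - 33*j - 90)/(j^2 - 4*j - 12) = (j^2 + 8*j + 15)/(j + 2)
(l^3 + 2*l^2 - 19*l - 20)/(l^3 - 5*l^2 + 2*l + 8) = (l + 5)/(l - 2)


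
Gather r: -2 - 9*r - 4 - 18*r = -27*r - 6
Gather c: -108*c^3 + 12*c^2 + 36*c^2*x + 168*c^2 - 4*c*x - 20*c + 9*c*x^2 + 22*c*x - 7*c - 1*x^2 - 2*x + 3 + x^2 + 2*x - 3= -108*c^3 + c^2*(36*x + 180) + c*(9*x^2 + 18*x - 27)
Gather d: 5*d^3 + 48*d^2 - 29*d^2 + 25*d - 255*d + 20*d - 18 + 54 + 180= 5*d^3 + 19*d^2 - 210*d + 216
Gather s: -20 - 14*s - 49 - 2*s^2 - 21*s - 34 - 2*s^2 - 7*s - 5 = -4*s^2 - 42*s - 108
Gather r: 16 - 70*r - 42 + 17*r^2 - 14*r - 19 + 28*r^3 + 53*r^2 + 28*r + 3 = 28*r^3 + 70*r^2 - 56*r - 42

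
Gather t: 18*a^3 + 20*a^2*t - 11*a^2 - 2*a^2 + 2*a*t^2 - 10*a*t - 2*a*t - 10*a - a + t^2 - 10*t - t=18*a^3 - 13*a^2 - 11*a + t^2*(2*a + 1) + t*(20*a^2 - 12*a - 11)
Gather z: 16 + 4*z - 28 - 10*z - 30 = -6*z - 42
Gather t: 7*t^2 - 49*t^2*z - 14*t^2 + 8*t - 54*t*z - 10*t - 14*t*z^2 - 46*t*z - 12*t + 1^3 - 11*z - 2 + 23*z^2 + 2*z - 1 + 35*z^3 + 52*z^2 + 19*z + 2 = t^2*(-49*z - 7) + t*(-14*z^2 - 100*z - 14) + 35*z^3 + 75*z^2 + 10*z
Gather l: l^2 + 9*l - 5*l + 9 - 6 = l^2 + 4*l + 3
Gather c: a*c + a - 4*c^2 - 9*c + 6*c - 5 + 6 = a - 4*c^2 + c*(a - 3) + 1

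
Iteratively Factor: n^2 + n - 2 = (n + 2)*(n - 1)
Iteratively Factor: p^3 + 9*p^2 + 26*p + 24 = (p + 3)*(p^2 + 6*p + 8) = (p + 2)*(p + 3)*(p + 4)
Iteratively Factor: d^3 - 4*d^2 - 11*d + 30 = (d + 3)*(d^2 - 7*d + 10) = (d - 2)*(d + 3)*(d - 5)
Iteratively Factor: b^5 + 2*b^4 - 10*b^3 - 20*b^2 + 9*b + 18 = (b - 1)*(b^4 + 3*b^3 - 7*b^2 - 27*b - 18) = (b - 1)*(b + 1)*(b^3 + 2*b^2 - 9*b - 18) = (b - 1)*(b + 1)*(b + 3)*(b^2 - b - 6) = (b - 1)*(b + 1)*(b + 2)*(b + 3)*(b - 3)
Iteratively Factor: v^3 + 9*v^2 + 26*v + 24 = (v + 4)*(v^2 + 5*v + 6) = (v + 2)*(v + 4)*(v + 3)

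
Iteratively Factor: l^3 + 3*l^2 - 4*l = (l)*(l^2 + 3*l - 4) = l*(l + 4)*(l - 1)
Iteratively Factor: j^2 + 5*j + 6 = (j + 3)*(j + 2)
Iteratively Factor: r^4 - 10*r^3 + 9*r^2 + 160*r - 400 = (r - 5)*(r^3 - 5*r^2 - 16*r + 80) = (r - 5)*(r + 4)*(r^2 - 9*r + 20) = (r - 5)*(r - 4)*(r + 4)*(r - 5)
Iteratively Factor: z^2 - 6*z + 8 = (z - 4)*(z - 2)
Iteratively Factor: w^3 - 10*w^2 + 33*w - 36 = (w - 4)*(w^2 - 6*w + 9) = (w - 4)*(w - 3)*(w - 3)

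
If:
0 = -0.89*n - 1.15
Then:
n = -1.29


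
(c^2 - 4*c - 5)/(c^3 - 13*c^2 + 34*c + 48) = (c - 5)/(c^2 - 14*c + 48)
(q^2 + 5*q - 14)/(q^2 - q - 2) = (q + 7)/(q + 1)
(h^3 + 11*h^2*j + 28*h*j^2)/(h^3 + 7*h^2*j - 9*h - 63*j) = h*(h + 4*j)/(h^2 - 9)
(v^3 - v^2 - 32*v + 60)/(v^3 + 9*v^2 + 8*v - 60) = (v - 5)/(v + 5)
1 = 1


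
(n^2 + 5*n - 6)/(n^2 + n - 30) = (n - 1)/(n - 5)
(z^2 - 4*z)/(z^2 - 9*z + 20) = z/(z - 5)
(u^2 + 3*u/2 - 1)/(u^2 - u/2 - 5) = (2*u - 1)/(2*u - 5)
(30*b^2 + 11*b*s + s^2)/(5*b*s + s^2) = (6*b + s)/s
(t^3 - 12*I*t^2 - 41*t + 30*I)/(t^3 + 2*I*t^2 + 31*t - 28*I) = (t^2 - 11*I*t - 30)/(t^2 + 3*I*t + 28)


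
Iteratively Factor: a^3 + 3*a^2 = (a + 3)*(a^2) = a*(a + 3)*(a)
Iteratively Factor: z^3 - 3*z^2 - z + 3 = (z - 3)*(z^2 - 1) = (z - 3)*(z - 1)*(z + 1)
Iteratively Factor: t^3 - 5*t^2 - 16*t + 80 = (t + 4)*(t^2 - 9*t + 20) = (t - 5)*(t + 4)*(t - 4)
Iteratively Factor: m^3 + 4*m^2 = (m)*(m^2 + 4*m) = m*(m + 4)*(m)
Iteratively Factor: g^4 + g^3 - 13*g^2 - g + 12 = (g - 1)*(g^3 + 2*g^2 - 11*g - 12) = (g - 3)*(g - 1)*(g^2 + 5*g + 4) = (g - 3)*(g - 1)*(g + 4)*(g + 1)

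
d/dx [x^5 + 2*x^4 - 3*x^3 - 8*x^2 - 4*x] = 5*x^4 + 8*x^3 - 9*x^2 - 16*x - 4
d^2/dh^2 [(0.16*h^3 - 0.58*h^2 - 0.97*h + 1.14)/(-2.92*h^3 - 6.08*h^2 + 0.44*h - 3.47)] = (-3.5527136788005e-15*h^7 + 15.571776*h^6 + 48.39024*h^5 + 10.610112*h^4 - 322.100912*h^3 - 433.9572*h^2 - 46.743312*h + 64.590556)/(24.897088*h^9 + 155.521536*h^8 + 312.570816*h^7 + 266.646032*h^6 + 322.53024*h^5 + 361.601952*h^4 + 49.695436*h^3 + 221.641392*h^2 - 15.893988*h + 41.781923)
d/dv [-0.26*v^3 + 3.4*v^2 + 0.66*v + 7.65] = -0.78*v^2 + 6.8*v + 0.66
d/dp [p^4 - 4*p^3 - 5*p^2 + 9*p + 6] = 4*p^3 - 12*p^2 - 10*p + 9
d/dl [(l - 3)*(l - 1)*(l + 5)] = 3*l^2 + 2*l - 17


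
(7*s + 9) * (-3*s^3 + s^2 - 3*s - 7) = -21*s^4 - 20*s^3 - 12*s^2 - 76*s - 63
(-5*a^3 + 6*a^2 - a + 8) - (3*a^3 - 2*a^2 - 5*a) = -8*a^3 + 8*a^2 + 4*a + 8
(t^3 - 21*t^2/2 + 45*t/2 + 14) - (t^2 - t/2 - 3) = t^3 - 23*t^2/2 + 23*t + 17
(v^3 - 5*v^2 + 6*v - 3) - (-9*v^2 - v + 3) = v^3 + 4*v^2 + 7*v - 6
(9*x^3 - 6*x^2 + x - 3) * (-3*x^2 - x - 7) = -27*x^5 + 9*x^4 - 60*x^3 + 50*x^2 - 4*x + 21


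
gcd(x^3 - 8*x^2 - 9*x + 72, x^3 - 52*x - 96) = x - 8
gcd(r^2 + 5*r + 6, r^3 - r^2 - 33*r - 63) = r + 3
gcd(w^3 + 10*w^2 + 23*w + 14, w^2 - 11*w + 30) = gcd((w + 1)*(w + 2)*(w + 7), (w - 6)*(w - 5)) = 1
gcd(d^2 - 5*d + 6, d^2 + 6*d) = 1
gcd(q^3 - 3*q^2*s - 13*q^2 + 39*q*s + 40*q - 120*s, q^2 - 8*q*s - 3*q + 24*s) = 1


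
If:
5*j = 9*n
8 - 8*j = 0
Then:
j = 1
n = 5/9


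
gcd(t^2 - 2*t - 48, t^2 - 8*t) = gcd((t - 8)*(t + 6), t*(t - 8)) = t - 8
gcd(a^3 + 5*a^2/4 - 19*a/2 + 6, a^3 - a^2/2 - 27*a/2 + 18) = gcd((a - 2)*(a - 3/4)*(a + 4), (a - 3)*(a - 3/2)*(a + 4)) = a + 4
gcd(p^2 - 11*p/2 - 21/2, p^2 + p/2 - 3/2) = p + 3/2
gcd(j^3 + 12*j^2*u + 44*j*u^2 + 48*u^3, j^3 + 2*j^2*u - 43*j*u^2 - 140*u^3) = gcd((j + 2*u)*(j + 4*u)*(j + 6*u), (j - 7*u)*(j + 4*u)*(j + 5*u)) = j + 4*u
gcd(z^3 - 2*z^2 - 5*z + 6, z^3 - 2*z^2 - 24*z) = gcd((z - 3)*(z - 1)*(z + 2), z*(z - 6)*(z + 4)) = 1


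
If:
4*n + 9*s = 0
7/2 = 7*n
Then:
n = 1/2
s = -2/9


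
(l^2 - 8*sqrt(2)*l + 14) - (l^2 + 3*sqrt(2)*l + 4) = -11*sqrt(2)*l + 10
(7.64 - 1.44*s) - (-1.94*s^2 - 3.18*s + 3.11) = 1.94*s^2 + 1.74*s + 4.53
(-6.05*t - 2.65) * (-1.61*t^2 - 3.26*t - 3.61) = 9.7405*t^3 + 23.9895*t^2 + 30.4795*t + 9.5665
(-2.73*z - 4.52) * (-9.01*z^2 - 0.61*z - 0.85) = 24.5973*z^3 + 42.3905*z^2 + 5.0777*z + 3.842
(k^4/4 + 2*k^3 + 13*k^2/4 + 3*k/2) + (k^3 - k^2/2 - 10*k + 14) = k^4/4 + 3*k^3 + 11*k^2/4 - 17*k/2 + 14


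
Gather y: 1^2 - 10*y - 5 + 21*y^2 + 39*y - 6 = 21*y^2 + 29*y - 10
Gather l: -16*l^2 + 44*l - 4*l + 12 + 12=-16*l^2 + 40*l + 24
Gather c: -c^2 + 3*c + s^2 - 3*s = -c^2 + 3*c + s^2 - 3*s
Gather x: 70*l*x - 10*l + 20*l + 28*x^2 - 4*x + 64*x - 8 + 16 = 10*l + 28*x^2 + x*(70*l + 60) + 8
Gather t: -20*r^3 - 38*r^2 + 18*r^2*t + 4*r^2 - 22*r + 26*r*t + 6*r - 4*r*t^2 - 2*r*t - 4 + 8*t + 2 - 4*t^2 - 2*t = -20*r^3 - 34*r^2 - 16*r + t^2*(-4*r - 4) + t*(18*r^2 + 24*r + 6) - 2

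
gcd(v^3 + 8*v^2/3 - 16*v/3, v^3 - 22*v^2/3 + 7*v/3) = v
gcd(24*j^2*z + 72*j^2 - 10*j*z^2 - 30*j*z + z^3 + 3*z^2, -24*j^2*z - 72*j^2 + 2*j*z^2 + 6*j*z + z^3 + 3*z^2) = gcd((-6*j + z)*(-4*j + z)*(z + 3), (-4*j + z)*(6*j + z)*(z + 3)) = -4*j*z - 12*j + z^2 + 3*z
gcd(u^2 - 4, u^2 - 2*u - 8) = u + 2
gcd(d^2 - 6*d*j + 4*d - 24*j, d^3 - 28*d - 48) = d + 4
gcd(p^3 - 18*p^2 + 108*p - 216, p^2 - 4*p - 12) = p - 6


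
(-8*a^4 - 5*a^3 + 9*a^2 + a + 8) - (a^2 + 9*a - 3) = -8*a^4 - 5*a^3 + 8*a^2 - 8*a + 11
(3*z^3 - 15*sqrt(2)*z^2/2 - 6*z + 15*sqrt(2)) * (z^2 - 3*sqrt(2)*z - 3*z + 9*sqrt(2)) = 3*z^5 - 33*sqrt(2)*z^4/2 - 9*z^4 + 39*z^3 + 99*sqrt(2)*z^3/2 - 117*z^2 + 33*sqrt(2)*z^2 - 99*sqrt(2)*z - 90*z + 270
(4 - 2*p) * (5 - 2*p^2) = 4*p^3 - 8*p^2 - 10*p + 20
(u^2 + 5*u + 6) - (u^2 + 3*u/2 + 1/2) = 7*u/2 + 11/2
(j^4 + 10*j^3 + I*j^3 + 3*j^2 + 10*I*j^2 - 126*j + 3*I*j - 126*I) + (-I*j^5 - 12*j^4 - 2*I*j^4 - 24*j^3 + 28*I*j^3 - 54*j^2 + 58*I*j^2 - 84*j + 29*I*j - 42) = -I*j^5 - 11*j^4 - 2*I*j^4 - 14*j^3 + 29*I*j^3 - 51*j^2 + 68*I*j^2 - 210*j + 32*I*j - 42 - 126*I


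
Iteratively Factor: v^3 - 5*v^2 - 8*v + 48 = (v - 4)*(v^2 - v - 12) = (v - 4)*(v + 3)*(v - 4)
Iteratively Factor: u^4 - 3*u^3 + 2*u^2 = (u)*(u^3 - 3*u^2 + 2*u) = u^2*(u^2 - 3*u + 2) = u^2*(u - 1)*(u - 2)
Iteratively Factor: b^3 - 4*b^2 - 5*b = (b + 1)*(b^2 - 5*b) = b*(b + 1)*(b - 5)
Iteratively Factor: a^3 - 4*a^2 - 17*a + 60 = (a - 5)*(a^2 + a - 12) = (a - 5)*(a + 4)*(a - 3)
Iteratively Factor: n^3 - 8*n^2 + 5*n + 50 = (n + 2)*(n^2 - 10*n + 25) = (n - 5)*(n + 2)*(n - 5)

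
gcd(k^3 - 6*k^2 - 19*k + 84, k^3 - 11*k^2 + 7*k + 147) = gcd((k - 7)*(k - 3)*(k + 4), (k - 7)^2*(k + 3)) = k - 7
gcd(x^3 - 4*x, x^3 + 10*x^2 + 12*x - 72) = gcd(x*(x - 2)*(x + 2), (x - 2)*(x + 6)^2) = x - 2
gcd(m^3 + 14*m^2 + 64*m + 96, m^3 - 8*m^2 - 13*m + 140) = m + 4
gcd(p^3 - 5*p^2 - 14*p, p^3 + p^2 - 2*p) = p^2 + 2*p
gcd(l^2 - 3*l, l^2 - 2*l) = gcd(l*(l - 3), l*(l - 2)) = l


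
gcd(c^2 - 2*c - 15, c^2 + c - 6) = c + 3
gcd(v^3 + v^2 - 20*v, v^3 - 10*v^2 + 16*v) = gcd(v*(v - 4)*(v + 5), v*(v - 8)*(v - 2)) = v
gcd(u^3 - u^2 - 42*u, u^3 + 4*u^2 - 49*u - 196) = u - 7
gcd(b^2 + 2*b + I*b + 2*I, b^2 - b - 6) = b + 2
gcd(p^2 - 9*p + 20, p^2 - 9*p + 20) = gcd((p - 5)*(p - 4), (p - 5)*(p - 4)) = p^2 - 9*p + 20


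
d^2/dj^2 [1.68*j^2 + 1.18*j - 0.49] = 3.36000000000000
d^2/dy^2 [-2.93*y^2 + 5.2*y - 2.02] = -5.86000000000000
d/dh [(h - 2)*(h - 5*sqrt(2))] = 2*h - 5*sqrt(2) - 2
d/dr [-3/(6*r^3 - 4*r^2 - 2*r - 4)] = 3*(9*r^2 - 4*r - 1)/(2*(-3*r^3 + 2*r^2 + r + 2)^2)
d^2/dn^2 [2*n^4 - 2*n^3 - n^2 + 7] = 24*n^2 - 12*n - 2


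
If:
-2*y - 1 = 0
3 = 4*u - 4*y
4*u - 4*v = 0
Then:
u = 1/4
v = 1/4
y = -1/2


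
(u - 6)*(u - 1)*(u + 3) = u^3 - 4*u^2 - 15*u + 18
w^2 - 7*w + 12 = (w - 4)*(w - 3)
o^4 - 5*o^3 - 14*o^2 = o^2*(o - 7)*(o + 2)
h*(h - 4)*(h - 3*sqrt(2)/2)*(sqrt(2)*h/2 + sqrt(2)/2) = sqrt(2)*h^4/2 - 3*sqrt(2)*h^3/2 - 3*h^3/2 - 2*sqrt(2)*h^2 + 9*h^2/2 + 6*h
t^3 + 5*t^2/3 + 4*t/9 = t*(t + 1/3)*(t + 4/3)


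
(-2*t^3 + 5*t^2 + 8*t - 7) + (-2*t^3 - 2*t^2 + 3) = -4*t^3 + 3*t^2 + 8*t - 4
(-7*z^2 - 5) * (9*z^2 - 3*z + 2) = -63*z^4 + 21*z^3 - 59*z^2 + 15*z - 10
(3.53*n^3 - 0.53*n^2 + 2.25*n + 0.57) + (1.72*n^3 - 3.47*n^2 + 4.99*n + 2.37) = 5.25*n^3 - 4.0*n^2 + 7.24*n + 2.94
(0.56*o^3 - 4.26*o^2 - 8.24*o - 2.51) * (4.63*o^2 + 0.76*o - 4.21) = 2.5928*o^5 - 19.2982*o^4 - 43.7464*o^3 + 0.0509000000000022*o^2 + 32.7828*o + 10.5671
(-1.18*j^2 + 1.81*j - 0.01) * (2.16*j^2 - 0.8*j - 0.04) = -2.5488*j^4 + 4.8536*j^3 - 1.4224*j^2 - 0.0644*j + 0.0004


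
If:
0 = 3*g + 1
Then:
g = -1/3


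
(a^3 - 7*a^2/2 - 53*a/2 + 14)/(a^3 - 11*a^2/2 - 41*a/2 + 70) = (2*a - 1)/(2*a - 5)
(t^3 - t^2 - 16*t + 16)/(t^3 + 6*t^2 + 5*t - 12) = (t - 4)/(t + 3)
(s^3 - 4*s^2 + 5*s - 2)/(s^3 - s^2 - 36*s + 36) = (s^2 - 3*s + 2)/(s^2 - 36)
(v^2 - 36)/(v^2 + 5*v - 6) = (v - 6)/(v - 1)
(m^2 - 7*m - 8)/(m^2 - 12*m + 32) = (m + 1)/(m - 4)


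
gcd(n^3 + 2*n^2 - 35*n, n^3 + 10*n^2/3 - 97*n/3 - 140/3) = n^2 + 2*n - 35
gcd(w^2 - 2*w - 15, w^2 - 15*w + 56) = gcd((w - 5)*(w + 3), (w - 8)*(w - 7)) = 1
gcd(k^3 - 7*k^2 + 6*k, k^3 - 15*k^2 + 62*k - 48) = k^2 - 7*k + 6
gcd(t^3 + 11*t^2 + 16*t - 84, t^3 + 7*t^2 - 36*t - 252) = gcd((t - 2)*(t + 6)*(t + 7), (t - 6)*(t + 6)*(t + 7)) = t^2 + 13*t + 42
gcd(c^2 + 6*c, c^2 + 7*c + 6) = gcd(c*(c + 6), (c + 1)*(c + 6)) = c + 6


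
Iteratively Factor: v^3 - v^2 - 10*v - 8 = (v - 4)*(v^2 + 3*v + 2) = (v - 4)*(v + 1)*(v + 2)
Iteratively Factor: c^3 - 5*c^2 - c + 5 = (c - 1)*(c^2 - 4*c - 5) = (c - 1)*(c + 1)*(c - 5)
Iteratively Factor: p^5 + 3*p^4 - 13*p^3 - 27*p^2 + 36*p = (p)*(p^4 + 3*p^3 - 13*p^2 - 27*p + 36) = p*(p - 1)*(p^3 + 4*p^2 - 9*p - 36) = p*(p - 1)*(p + 4)*(p^2 - 9) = p*(p - 1)*(p + 3)*(p + 4)*(p - 3)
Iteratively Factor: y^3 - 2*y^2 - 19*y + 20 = (y - 1)*(y^2 - y - 20) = (y - 1)*(y + 4)*(y - 5)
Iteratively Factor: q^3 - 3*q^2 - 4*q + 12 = (q - 3)*(q^2 - 4) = (q - 3)*(q - 2)*(q + 2)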